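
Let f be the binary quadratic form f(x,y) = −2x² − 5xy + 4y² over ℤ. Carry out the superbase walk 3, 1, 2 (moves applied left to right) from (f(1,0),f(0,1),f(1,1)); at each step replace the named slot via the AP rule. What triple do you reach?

start (-2,4,-3) = (f(1,0),f(0,1),f(1,1))
replace slot 3: 2·((-2)+4) − (-3) = 7 → (-2,4,7)
replace slot 1: 2·(4+7) − (-2) = 24 → (24,4,7)
replace slot 2: 2·(24+7) − 4 = 58 → (24,58,7)

24,58,7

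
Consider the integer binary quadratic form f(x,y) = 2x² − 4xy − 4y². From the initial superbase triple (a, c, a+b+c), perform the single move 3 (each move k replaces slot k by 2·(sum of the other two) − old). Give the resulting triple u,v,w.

start (2,-4,-6) = (f(1,0),f(0,1),f(1,1))
replace slot 3: 2·(2+(-4)) − (-6) = 2 → (2,-4,2)

2,-4,2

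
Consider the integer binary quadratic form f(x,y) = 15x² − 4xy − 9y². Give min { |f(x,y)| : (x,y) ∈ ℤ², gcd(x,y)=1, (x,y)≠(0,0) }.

descent: ρ → (-9,22,2)  [lands on river]
river: ρ → (2,22,-9)
river: ρ → (-9,14,10)
river: ρ → (10,6,-13)
river: ρ → (-13,20,3)
river: ρ → (3,22,-6)
river: ρ → (-6,14,15)
river: ρ → (15,16,-5)
river: ρ → (-5,14,18)
river: ρ → (18,22,-1)
river: ρ → (-1,22,18)
river: ρ → (18,14,-5)
river: ρ → (-5,16,15)
river: ρ → (15,14,-6)
river: ρ → (-6,22,3)
river: ρ → (3,20,-13)
river: ρ → (-13,6,10)
river: ρ → (10,14,-9)
closes: descent 1, river 18
min |a| on river = 1

1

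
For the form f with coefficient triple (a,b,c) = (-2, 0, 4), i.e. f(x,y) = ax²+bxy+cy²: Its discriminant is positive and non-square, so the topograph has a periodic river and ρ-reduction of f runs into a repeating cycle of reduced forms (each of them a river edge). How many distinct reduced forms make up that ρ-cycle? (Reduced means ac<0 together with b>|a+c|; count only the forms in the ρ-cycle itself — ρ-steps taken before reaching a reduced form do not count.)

D = 32, ⌊√D⌋ = 5
descent: ρ → (4,0,-2)
descent: ρ → (-2,4,2)  [lands on river]
river: ρ → (2,4,-2)
ρ-cycle length = 2 (tail of 2 descent steps not counted)

2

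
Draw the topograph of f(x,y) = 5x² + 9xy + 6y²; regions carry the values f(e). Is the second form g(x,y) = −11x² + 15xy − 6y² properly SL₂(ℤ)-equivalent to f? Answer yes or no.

D₁ = -39, D₂ = -39
f: translate: b→-1 (≡9 mod 10), so (5,9,6)→(5,-1,2)
f: flip: (5,-1,2)→(2,1,5)
f: reduced (well bottom): (2,1,5) with a≤c, −a<b≤a
g is negative-definite; reduce −g:
−g: translate: b→7 (≡-15 mod 22), so (11,-15,6)→(11,7,2)
−g: flip: (11,7,2)→(2,-7,11)
−g: translate: b→1 (≡-7 mod 4), so (2,-7,11)→(2,1,5)
−g: reduced (well bottom): (2,1,5) with a≤c, −a<b≤a
flip sign back: reduced form of g is (-2,-1,-5)
reduced forms (2, 1, 5) vs (-2, -1, -5) ⇒ inequivalent

no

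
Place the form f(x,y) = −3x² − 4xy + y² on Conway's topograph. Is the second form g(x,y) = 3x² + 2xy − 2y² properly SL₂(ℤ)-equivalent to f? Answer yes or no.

D₁ = 28, D₂ = 28
river cycle of f (length 4): (1, 4, -3), (-3, 2, 2), (2, 2, -3), (-3, 4, 1)
river cycle of g (length 4): (-2, 2, 3), (3, 4, -1), (-1, 4, 3), (3, 2, -2)
cycles differ ⇒ inequivalent

no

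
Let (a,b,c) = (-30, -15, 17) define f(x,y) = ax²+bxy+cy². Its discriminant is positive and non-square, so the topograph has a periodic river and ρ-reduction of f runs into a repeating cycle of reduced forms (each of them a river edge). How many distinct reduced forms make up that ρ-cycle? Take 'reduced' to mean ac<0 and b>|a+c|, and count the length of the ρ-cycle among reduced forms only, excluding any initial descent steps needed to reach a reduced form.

D = 2265, ⌊√D⌋ = 47
descent: ρ → (17,15,-30)  [lands on river]
river: ρ → (-30,45,2)
river: ρ → (2,47,-7)
river: ρ → (-7,37,32)
river: ρ → (32,27,-12)
river: ρ → (-12,45,5)
river: ρ → (5,45,-12)
river: ρ → (-12,27,32)
river: ρ → (32,37,-7)
river: ρ → (-7,47,2)
river: ρ → (2,45,-30)
river: ρ → (-30,15,17)
river: ρ → (17,19,-28)
river: ρ → (-28,37,8)
river: ρ → (8,43,-13)
river: ρ → (-13,35,20)
river: ρ → (20,45,-3)
river: ρ → (-3,45,20)
river: ρ → (20,35,-13)
river: ρ → (-13,43,8)
river: ρ → (8,37,-28)
river: ρ → (-28,19,17)
ρ-cycle length = 22 (tail of 1 descent step not counted)

22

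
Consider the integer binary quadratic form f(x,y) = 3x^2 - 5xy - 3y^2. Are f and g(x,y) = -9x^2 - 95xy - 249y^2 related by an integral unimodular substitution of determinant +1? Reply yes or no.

D₁ = 61, D₂ = 61
river cycle of f (length 6): (-3, 5, 3), (3, 7, -1), (-1, 7, 3), (3, 5, -3), (-3, 7, 1), (1, 7, -3)
river cycle of g (length 6): (1, 7, -3), (-3, 5, 3), (3, 7, -1), (-1, 7, 3), (3, 5, -3), (-3, 7, 1)
cycles coincide ⇒ equivalent

yes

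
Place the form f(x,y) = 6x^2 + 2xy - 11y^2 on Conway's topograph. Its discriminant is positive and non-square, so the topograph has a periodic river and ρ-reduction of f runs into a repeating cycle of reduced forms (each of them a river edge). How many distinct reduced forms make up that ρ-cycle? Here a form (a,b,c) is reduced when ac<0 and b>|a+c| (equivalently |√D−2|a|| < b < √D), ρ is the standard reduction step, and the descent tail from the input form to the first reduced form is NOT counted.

D = 268, ⌊√D⌋ = 16
descent: ρ → (-11,-2,6)
descent: ρ → (6,14,-3)  [lands on river]
river: ρ → (-3,16,1)
river: ρ → (1,16,-3)
river: ρ → (-3,14,6)
river: ρ → (6,10,-7)
river: ρ → (-7,4,9)
river: ρ → (9,14,-2)
river: ρ → (-2,14,9)
river: ρ → (9,4,-7)
river: ρ → (-7,10,6)
ρ-cycle length = 10 (tail of 2 descent steps not counted)

10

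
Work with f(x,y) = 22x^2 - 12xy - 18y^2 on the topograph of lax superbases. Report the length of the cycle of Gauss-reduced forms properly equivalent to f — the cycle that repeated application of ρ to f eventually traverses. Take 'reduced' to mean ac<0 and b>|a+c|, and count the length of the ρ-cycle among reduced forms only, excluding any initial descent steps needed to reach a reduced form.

D = 1728, ⌊√D⌋ = 41
descent: ρ → (-18,12,22)  [lands on river]
river: ρ → (22,32,-8)
river: ρ → (-8,32,22)
river: ρ → (22,12,-18)
river: ρ → (-18,24,16)
river: ρ → (16,40,-2)
river: ρ → (-2,40,16)
river: ρ → (16,24,-18)
ρ-cycle length = 8 (tail of 1 descent step not counted)

8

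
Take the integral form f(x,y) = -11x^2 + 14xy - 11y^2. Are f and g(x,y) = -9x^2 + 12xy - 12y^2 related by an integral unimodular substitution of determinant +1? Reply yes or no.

D₁ = -288, D₂ = -288
f is negative-definite; reduce −f:
−f: translate: b→8 (≡-14 mod 22), so (11,-14,11)→(11,8,8)
−f: flip: (11,8,8)→(8,-8,11)
−f: translate: b→8 (≡-8 mod 16), so (8,-8,11)→(8,8,11)
−f: reduced (well bottom): (8,8,11) with a≤c, −a<b≤a
flip sign back: reduced form of f is (-8,-8,-11)
g is negative-definite; reduce −g:
−g: translate: b→6 (≡-12 mod 18), so (9,-12,12)→(9,6,9)
−g: reduced (well bottom): (9,6,9) with a≤c, −a<b≤a
flip sign back: reduced form of g is (-9,-6,-9)
reduced forms (-8, -8, -11) vs (-9, -6, -9) ⇒ inequivalent

no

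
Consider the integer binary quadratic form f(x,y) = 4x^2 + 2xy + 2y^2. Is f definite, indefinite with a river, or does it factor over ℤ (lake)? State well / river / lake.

D = b²−4ac = 2² − 4·4·2 = -28
D < 0 ⇒ definite ⇒ every region one sign ⇒ single well

well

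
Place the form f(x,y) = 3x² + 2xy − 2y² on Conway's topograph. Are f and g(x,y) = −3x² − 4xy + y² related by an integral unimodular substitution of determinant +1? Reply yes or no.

D₁ = 28, D₂ = 28
river cycle of f (length 4): (-2, 2, 3), (3, 4, -1), (-1, 4, 3), (3, 2, -2)
river cycle of g (length 4): (1, 4, -3), (-3, 2, 2), (2, 2, -3), (-3, 4, 1)
cycles differ ⇒ inequivalent

no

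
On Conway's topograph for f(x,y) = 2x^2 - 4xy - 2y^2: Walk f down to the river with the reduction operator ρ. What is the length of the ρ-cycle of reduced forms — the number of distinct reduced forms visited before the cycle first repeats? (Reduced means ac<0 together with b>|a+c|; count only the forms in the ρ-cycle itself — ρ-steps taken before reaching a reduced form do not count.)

D = 32, ⌊√D⌋ = 5
descent: ρ → (-2,4,2)  [lands on river]
river: ρ → (2,4,-2)
ρ-cycle length = 2 (tail of 1 descent step not counted)

2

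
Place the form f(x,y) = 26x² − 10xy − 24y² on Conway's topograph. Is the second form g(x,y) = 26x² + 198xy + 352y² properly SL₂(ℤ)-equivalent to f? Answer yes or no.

D₁ = 2596, D₂ = 2596
river cycle of f (length 34): (-24, 10, 26), (26, 42, -8), (-8, 38, 36), (36, 34, -10), (-10, 46, 12), (12, 50, -2), (-2, 50, 12), (12, 46, -10), (-10, 34, 36), (36, 38, -8), … (24 more)
river cycle of g (length 34): (26, 42, -8), (-8, 38, 36), (36, 34, -10), (-10, 46, 12), (12, 50, -2), (-2, 50, 12), (12, 46, -10), (-10, 34, 36), (36, 38, -8), (-8, 42, 26), … (24 more)
cycles coincide ⇒ equivalent

yes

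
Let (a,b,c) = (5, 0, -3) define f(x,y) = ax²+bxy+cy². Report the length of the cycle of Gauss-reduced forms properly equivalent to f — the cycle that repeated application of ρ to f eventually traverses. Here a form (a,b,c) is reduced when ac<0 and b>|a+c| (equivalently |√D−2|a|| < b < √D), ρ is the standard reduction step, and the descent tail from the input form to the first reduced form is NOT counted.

D = 60, ⌊√D⌋ = 7
descent: ρ → (-3,6,2)  [lands on river]
river: ρ → (2,6,-3)
ρ-cycle length = 2 (tail of 1 descent step not counted)

2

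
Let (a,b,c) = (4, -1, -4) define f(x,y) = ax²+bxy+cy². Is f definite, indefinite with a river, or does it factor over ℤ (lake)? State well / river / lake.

D = b²−4ac = (-1)² − 4·4·(-4) = 65
D > 0 non-square ⇒ indefinite ⇒ periodic river

river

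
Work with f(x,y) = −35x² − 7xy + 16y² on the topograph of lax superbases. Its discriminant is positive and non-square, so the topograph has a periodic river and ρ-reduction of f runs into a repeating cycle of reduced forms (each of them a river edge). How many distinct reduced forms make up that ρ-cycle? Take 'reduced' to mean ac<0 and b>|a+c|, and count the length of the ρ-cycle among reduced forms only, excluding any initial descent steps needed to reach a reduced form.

D = 2289, ⌊√D⌋ = 47
descent: ρ → (16,39,-12)  [lands on river]
river: ρ → (-12,33,25)
river: ρ → (25,17,-20)
river: ρ → (-20,23,22)
river: ρ → (22,21,-21)
river: ρ → (-21,21,22)
river: ρ → (22,23,-20)
river: ρ → (-20,17,25)
river: ρ → (25,33,-12)
river: ρ → (-12,39,16)
river: ρ → (16,25,-26)
river: ρ → (-26,27,15)
river: ρ → (15,33,-20)
river: ρ → (-20,47,1)
river: ρ → (1,47,-20)
river: ρ → (-20,33,15)
river: ρ → (15,27,-26)
river: ρ → (-26,25,16)
ρ-cycle length = 18 (tail of 1 descent step not counted)

18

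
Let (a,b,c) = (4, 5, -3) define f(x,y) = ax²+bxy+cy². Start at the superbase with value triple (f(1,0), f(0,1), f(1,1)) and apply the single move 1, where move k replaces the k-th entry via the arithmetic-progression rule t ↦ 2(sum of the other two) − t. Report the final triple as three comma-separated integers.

start (4,-3,6) = (f(1,0),f(0,1),f(1,1))
replace slot 1: 2·((-3)+6) − 4 = 2 → (2,-3,6)

2,-3,6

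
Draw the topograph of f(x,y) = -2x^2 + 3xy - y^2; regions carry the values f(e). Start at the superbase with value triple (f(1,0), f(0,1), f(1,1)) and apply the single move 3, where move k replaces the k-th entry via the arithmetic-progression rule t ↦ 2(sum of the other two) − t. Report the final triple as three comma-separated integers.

start (-2,-1,0) = (f(1,0),f(0,1),f(1,1))
replace slot 3: 2·((-2)+(-1)) − 0 = -6 → (-2,-1,-6)

-2,-1,-6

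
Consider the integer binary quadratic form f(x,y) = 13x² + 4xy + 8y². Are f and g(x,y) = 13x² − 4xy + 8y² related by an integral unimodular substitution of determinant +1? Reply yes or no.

D₁ = -400, D₂ = -400
f: flip: (13,4,8)→(8,-4,13)
f: reduced (well bottom): (8,-4,13) with a≤c, −a<b≤a
g: flip: (13,-4,8)→(8,4,13)
g: reduced (well bottom): (8,4,13) with a≤c, −a<b≤a
reduced forms (8, -4, 13) vs (8, 4, 13) ⇒ inequivalent

no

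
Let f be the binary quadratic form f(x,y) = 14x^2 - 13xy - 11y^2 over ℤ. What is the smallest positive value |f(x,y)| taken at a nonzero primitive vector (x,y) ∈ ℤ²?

descent: ρ → (-11,13,14)  [lands on river]
river: ρ → (14,15,-10)
river: ρ → (-10,25,4)
river: ρ → (4,23,-16)
river: ρ → (-16,9,11)
river: ρ → (11,13,-14)
river: ρ → (-14,15,10)
river: ρ → (10,25,-4)
river: ρ → (-4,23,16)
river: ρ → (16,9,-11)
closes: descent 1, river 10
min |a| on river = 4

4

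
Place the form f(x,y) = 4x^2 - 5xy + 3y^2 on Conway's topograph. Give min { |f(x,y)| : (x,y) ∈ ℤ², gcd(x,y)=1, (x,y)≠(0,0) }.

translate: b→3 (≡-5 mod 8), so (4,-5,3)→(4,3,2)
flip: (4,3,2)→(2,-3,4)
translate: b→1 (≡-3 mod 4), so (2,-3,4)→(2,1,3)
reduced (well bottom): (2,1,3) with a≤c, −a<b≤a
well minimum = a = 2

2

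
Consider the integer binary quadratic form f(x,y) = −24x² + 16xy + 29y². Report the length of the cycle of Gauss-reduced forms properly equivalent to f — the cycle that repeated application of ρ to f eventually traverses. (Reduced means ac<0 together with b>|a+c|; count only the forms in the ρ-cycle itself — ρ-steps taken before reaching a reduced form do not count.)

D = 3040, ⌊√D⌋ = 55
river: ρ → (29,42,-11)
river: ρ → (-11,46,21)
river: ρ → (21,38,-19)
river: ρ → (-19,38,21)
river: ρ → (21,46,-11)
river: ρ → (-11,42,29)
river: ρ → (29,16,-24)
river: ρ → (-24,32,21)
river: ρ → (21,52,-4)
river: ρ → (-4,52,21)
river: ρ → (21,32,-24)
river: ρ → (-24,16,29)
ρ-cycle length = 12 (tail of 0 descent steps not counted)

12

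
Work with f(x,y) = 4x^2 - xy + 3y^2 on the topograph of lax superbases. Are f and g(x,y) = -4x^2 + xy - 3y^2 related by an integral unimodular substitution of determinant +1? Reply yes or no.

D₁ = -47, D₂ = -47
f: flip: (4,-1,3)→(3,1,4)
f: reduced (well bottom): (3,1,4) with a≤c, −a<b≤a
g is negative-definite; reduce −g:
−g: flip: (4,-1,3)→(3,1,4)
−g: reduced (well bottom): (3,1,4) with a≤c, −a<b≤a
flip sign back: reduced form of g is (-3,-1,-4)
reduced forms (3, 1, 4) vs (-3, -1, -4) ⇒ inequivalent

no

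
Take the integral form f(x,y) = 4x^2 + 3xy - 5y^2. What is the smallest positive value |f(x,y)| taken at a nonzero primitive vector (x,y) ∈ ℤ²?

river: ρ → (-5,7,2)
river: ρ → (2,9,-1)
river: ρ → (-1,9,2)
river: ρ → (2,7,-5)
river: ρ → (-5,3,4)
river: ρ → (4,5,-4)
river: ρ → (-4,3,5)
river: ρ → (5,7,-2)
river: ρ → (-2,9,1)
river: ρ → (1,9,-2)
river: ρ → (-2,7,5)
river: ρ → (5,3,-4)
river: ρ → (-4,5,4)
river: ρ → (4,3,-5)
closes: descent 0, river 14
min |a| on river = 1

1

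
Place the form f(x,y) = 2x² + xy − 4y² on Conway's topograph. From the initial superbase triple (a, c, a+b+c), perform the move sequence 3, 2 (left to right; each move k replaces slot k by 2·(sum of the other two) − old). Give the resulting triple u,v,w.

start (2,-4,-1) = (f(1,0),f(0,1),f(1,1))
replace slot 3: 2·(2+(-4)) − (-1) = -3 → (2,-4,-3)
replace slot 2: 2·(2+(-3)) − (-4) = 2 → (2,2,-3)

2,2,-3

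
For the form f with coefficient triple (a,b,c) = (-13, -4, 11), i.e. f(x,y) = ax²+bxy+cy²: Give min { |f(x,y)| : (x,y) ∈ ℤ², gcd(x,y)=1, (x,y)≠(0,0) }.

descent: ρ → (11,4,-13)  [lands on river]
river: ρ → (-13,22,2)
river: ρ → (2,22,-13)
river: ρ → (-13,4,11)
river: ρ → (11,18,-6)
river: ρ → (-6,18,11)
closes: descent 1, river 6
min |a| on river = 2

2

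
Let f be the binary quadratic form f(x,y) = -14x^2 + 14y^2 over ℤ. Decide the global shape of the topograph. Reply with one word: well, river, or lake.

D = b²−4ac = 0² − 4·(-14)·14 = 784
D = 28² is a perfect square ⇒ form factors over ℤ ⇒ lakes

lake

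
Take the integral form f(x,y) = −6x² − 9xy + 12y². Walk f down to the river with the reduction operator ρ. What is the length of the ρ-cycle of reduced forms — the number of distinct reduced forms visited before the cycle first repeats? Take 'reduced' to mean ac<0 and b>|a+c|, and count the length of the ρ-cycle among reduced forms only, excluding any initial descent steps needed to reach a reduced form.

D = 369, ⌊√D⌋ = 19
descent: ρ → (12,9,-6)  [lands on river]
river: ρ → (-6,15,6)
river: ρ → (6,9,-12)
river: ρ → (-12,15,3)
river: ρ → (3,15,-12)
river: ρ → (-12,9,6)
river: ρ → (6,15,-6)
river: ρ → (-6,9,12)
river: ρ → (12,15,-3)
river: ρ → (-3,15,12)
ρ-cycle length = 10 (tail of 1 descent step not counted)

10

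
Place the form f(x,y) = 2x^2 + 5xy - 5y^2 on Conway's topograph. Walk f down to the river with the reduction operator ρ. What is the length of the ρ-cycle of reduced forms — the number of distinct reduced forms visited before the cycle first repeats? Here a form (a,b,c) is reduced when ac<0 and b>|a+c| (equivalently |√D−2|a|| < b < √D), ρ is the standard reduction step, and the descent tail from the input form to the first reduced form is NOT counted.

D = 65, ⌊√D⌋ = 8
river: ρ → (-5,5,2)
river: ρ → (2,7,-2)
river: ρ → (-2,5,5)
river: ρ → (5,5,-2)
river: ρ → (-2,7,2)
river: ρ → (2,5,-5)
ρ-cycle length = 6 (tail of 0 descent steps not counted)

6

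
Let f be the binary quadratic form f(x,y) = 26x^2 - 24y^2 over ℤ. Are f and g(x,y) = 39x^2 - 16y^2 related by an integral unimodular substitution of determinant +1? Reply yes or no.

D₁ = 2496, D₂ = 2496
river cycle of f (length 2): (-24, 48, 2), (2, 48, -24)
river cycle of g (length 6): (-16, 32, 23), (23, 14, -25), (-25, 36, 12), (12, 36, -25), (-25, 14, 23), (23, 32, -16)
cycles differ ⇒ inequivalent

no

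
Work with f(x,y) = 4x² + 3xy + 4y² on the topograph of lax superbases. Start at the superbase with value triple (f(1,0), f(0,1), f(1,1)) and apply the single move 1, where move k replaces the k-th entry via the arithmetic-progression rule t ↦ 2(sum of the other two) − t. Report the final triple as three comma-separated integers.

start (4,4,11) = (f(1,0),f(0,1),f(1,1))
replace slot 1: 2·(4+11) − 4 = 26 → (26,4,11)

26,4,11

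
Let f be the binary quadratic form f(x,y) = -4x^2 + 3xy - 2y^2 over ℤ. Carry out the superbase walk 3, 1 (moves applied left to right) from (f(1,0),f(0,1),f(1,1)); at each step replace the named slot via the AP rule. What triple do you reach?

start (-4,-2,-3) = (f(1,0),f(0,1),f(1,1))
replace slot 3: 2·((-4)+(-2)) − (-3) = -9 → (-4,-2,-9)
replace slot 1: 2·((-2)+(-9)) − (-4) = -18 → (-18,-2,-9)

-18,-2,-9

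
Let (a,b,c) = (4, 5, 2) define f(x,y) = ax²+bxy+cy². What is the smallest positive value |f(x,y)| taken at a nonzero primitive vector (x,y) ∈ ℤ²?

translate: b→-3 (≡5 mod 8), so (4,5,2)→(4,-3,1)
flip: (4,-3,1)→(1,3,4)
translate: b→1 (≡3 mod 2), so (1,3,4)→(1,1,2)
reduced (well bottom): (1,1,2) with a≤c, −a<b≤a
well minimum = a = 1

1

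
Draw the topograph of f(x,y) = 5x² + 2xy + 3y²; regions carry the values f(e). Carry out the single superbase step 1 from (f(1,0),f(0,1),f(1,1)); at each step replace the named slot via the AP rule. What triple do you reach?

start (5,3,10) = (f(1,0),f(0,1),f(1,1))
replace slot 1: 2·(3+10) − 5 = 21 → (21,3,10)

21,3,10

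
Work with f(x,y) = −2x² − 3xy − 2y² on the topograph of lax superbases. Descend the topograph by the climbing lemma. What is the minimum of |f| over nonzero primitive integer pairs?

translate: b→-1 (≡3 mod 4), so (2,3,2)→(2,-1,1)
flip: (2,-1,1)→(1,1,2)
reduced (well bottom): (1,1,2) with a≤c, −a<b≤a
well minimum |f| = |-1| = 1 (negative-definite)

1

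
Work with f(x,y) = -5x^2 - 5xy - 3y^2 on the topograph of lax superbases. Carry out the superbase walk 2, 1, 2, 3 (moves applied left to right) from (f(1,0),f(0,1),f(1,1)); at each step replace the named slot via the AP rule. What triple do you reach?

start (-5,-3,-13) = (f(1,0),f(0,1),f(1,1))
replace slot 2: 2·((-5)+(-13)) − (-3) = -33 → (-5,-33,-13)
replace slot 1: 2·((-33)+(-13)) − (-5) = -87 → (-87,-33,-13)
replace slot 2: 2·((-87)+(-13)) − (-33) = -167 → (-87,-167,-13)
replace slot 3: 2·((-87)+(-167)) − (-13) = -495 → (-87,-167,-495)

-87,-167,-495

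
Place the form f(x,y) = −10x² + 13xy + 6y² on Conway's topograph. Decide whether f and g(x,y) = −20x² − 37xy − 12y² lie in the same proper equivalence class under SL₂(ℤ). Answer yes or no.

D₁ = 409, D₂ = 409
river cycle of f (length 54): (6, 11, -12), (-12, 13, 5), (5, 17, -6), (-6, 19, 2), (2, 17, -15), (-15, 13, 4), (4, 19, -3), (-3, 17, 10), (10, 3, -10), (-10, 17, 3), … (44 more)
river cycle of g (length 54): (-12, 13, 5), (5, 17, -6), (-6, 19, 2), (2, 17, -15), (-15, 13, 4), (4, 19, -3), (-3, 17, 10), (10, 3, -10), (-10, 17, 3), (3, 19, -4), … (44 more)
cycles coincide ⇒ equivalent

yes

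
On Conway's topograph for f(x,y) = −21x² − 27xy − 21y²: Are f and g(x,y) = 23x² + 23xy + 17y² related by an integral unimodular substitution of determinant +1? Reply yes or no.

D₁ = -1035, D₂ = -1035
f is negative-definite; reduce −f:
−f: translate: b→-15 (≡27 mod 42), so (21,27,21)→(21,-15,15)
−f: flip: (21,-15,15)→(15,15,21)
−f: reduced (well bottom): (15,15,21) with a≤c, −a<b≤a
flip sign back: reduced form of f is (-15,-15,-21)
g: flip: (23,23,17)→(17,-23,23)
g: translate: b→11 (≡-23 mod 34), so (17,-23,23)→(17,11,17)
g: reduced (well bottom): (17,11,17) with a≤c, −a<b≤a
reduced forms (-15, -15, -21) vs (17, 11, 17) ⇒ inequivalent

no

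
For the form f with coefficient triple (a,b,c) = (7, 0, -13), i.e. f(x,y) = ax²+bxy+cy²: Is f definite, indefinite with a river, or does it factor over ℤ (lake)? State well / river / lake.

D = b²−4ac = 0² − 4·7·(-13) = 364
D > 0 non-square ⇒ indefinite ⇒ periodic river

river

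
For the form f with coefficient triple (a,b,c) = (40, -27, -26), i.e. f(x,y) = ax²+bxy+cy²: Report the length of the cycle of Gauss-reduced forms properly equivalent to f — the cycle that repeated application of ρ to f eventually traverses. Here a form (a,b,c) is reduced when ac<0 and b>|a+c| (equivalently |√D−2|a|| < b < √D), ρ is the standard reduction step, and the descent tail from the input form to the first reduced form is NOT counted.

D = 4889, ⌊√D⌋ = 69
descent: ρ → (-26,27,40)  [lands on river]
river: ρ → (40,53,-13)
river: ρ → (-13,51,44)
river: ρ → (44,37,-20)
river: ρ → (-20,43,38)
river: ρ → (38,33,-25)
river: ρ → (-25,67,4)
river: ρ → (4,69,-8)
river: ρ → (-8,59,44)
river: ρ → (44,29,-23)
river: ρ → (-23,63,10)
river: ρ → (10,57,-41)
river: ρ → (-41,25,26)
river: ρ → (26,27,-40)
river: ρ → (-40,53,13)
river: ρ → (13,51,-44)
river: ρ → (-44,37,20)
river: ρ → (20,43,-38)
river: ρ → (-38,33,25)
river: ρ → (25,67,-4)
river: ρ → (-4,69,8)
river: ρ → (8,59,-44)
river: ρ → (-44,29,23)
river: ρ → (23,63,-10)
river: ρ → (-10,57,41)
river: ρ → (41,25,-26)
ρ-cycle length = 26 (tail of 1 descent step not counted)

26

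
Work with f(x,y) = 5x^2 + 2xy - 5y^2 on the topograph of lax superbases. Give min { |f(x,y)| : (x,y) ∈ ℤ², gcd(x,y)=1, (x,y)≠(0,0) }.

river: ρ → (-5,8,2)
river: ρ → (2,8,-5)
river: ρ → (-5,2,5)
river: ρ → (5,8,-2)
river: ρ → (-2,8,5)
river: ρ → (5,2,-5)
closes: descent 0, river 6
min |a| on river = 2

2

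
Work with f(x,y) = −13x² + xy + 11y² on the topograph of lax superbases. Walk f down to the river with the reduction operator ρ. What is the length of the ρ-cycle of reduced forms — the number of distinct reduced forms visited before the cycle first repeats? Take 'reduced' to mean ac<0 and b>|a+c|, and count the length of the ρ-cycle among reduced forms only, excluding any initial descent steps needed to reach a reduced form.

D = 573, ⌊√D⌋ = 23
descent: ρ → (11,21,-3)  [lands on river]
river: ρ → (-3,21,11)
river: ρ → (11,23,-1)
river: ρ → (-1,23,11)
ρ-cycle length = 4 (tail of 1 descent step not counted)

4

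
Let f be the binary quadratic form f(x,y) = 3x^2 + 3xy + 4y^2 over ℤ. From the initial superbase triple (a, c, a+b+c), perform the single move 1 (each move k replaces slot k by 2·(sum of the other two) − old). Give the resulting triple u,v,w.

start (3,4,10) = (f(1,0),f(0,1),f(1,1))
replace slot 1: 2·(4+10) − 3 = 25 → (25,4,10)

25,4,10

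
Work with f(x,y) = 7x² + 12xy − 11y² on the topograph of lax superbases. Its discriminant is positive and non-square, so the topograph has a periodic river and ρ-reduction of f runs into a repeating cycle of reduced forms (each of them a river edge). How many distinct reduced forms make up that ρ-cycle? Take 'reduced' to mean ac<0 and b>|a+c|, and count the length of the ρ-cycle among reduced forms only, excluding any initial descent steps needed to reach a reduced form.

D = 452, ⌊√D⌋ = 21
river: ρ → (-11,10,8)
river: ρ → (8,6,-13)
river: ρ → (-13,20,1)
river: ρ → (1,20,-13)
river: ρ → (-13,6,8)
river: ρ → (8,10,-11)
river: ρ → (-11,12,7)
river: ρ → (7,16,-7)
river: ρ → (-7,12,11)
river: ρ → (11,10,-8)
river: ρ → (-8,6,13)
river: ρ → (13,20,-1)
river: ρ → (-1,20,13)
river: ρ → (13,6,-8)
river: ρ → (-8,10,11)
river: ρ → (11,12,-7)
river: ρ → (-7,16,7)
river: ρ → (7,12,-11)
ρ-cycle length = 18 (tail of 0 descent steps not counted)

18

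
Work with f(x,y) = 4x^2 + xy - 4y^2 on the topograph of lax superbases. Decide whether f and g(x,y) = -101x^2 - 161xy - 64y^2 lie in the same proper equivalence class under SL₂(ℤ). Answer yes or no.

D₁ = 65, D₂ = 65
river cycle of f (length 6): (-4, 7, 1), (1, 7, -4), (-4, 1, 4), (4, 7, -1), (-1, 7, 4), (4, 1, -4)
river cycle of g (length 6): (-4, 7, 1), (1, 7, -4), (-4, 1, 4), (4, 7, -1), (-1, 7, 4), (4, 1, -4)
cycles coincide ⇒ equivalent

yes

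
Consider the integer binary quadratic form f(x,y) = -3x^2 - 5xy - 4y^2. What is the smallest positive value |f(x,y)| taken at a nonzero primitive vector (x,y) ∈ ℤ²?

translate: b→-1 (≡5 mod 6), so (3,5,4)→(3,-1,2)
flip: (3,-1,2)→(2,1,3)
reduced (well bottom): (2,1,3) with a≤c, −a<b≤a
well minimum |f| = |-2| = 2 (negative-definite)

2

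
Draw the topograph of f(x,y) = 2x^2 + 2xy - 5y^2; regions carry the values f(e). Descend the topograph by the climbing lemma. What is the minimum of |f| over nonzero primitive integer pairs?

descent: ρ → (-5,-2,2)
descent: ρ → (2,6,-1)  [lands on river]
river: ρ → (-1,6,2)
closes: descent 2, river 2
min |a| on river = 1

1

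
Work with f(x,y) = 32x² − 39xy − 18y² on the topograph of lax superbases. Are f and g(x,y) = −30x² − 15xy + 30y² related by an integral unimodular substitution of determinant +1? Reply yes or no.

D₁ = 3825, D₂ = 3825
river cycle of f (length 22): (-18, 39, 32), (32, 25, -25), (-25, 25, 32), (32, 39, -18), (-18, 33, 38), (38, 43, -13), (-13, 61, 2), (2, 59, -43), (-43, 27, 18), (18, 45, -25), … (12 more)
river cycle of g (length 6): (30, 15, -30), (-30, 45, 15), (15, 45, -30), (-30, 15, 30), (30, 45, -15), (-15, 45, 30)
cycles differ ⇒ inequivalent

no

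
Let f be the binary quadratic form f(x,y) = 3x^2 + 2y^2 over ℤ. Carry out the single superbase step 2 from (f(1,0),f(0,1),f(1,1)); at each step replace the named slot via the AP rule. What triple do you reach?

start (3,2,5) = (f(1,0),f(0,1),f(1,1))
replace slot 2: 2·(3+5) − 2 = 14 → (3,14,5)

3,14,5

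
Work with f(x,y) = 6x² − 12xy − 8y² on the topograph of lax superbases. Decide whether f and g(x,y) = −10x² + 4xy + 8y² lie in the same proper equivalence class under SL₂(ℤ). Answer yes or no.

D₁ = 336, D₂ = 336
river cycle of f (length 6): (-8, 12, 6), (6, 12, -8), (-8, 4, 10), (10, 16, -2), (-2, 16, 10), (10, 4, -8)
river cycle of g (length 6): (8, 12, -6), (-6, 12, 8), (8, 4, -10), (-10, 16, 2), (2, 16, -10), (-10, 4, 8)
cycles differ ⇒ inequivalent

no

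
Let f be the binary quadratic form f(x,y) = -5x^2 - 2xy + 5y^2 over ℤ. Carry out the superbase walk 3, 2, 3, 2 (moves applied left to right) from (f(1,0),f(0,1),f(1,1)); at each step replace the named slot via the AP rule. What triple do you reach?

start (-5,5,-2) = (f(1,0),f(0,1),f(1,1))
replace slot 3: 2·((-5)+5) − (-2) = 2 → (-5,5,2)
replace slot 2: 2·((-5)+2) − 5 = -11 → (-5,-11,2)
replace slot 3: 2·((-5)+(-11)) − 2 = -34 → (-5,-11,-34)
replace slot 2: 2·((-5)+(-34)) − (-11) = -67 → (-5,-67,-34)

-5,-67,-34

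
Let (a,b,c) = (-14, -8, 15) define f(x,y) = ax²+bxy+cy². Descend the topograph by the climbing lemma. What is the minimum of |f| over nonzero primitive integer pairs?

descent: ρ → (15,8,-14)  [lands on river]
river: ρ → (-14,20,9)
river: ρ → (9,16,-18)
river: ρ → (-18,20,7)
river: ρ → (7,22,-15)
river: ρ → (-15,8,14)
river: ρ → (14,20,-9)
river: ρ → (-9,16,18)
river: ρ → (18,20,-7)
river: ρ → (-7,22,15)
closes: descent 1, river 10
min |a| on river = 7

7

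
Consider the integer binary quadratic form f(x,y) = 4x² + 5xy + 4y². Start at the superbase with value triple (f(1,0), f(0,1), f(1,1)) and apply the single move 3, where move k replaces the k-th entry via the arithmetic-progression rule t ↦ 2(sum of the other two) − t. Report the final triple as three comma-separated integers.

start (4,4,13) = (f(1,0),f(0,1),f(1,1))
replace slot 3: 2·(4+4) − 13 = 3 → (4,4,3)

4,4,3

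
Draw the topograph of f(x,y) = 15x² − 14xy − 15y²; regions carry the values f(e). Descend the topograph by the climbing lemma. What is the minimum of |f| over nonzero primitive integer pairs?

descent: ρ → (-15,14,15)  [lands on river]
river: ρ → (15,16,-14)
river: ρ → (-14,12,17)
river: ρ → (17,22,-9)
river: ρ → (-9,32,2)
river: ρ → (2,32,-9)
river: ρ → (-9,22,17)
river: ρ → (17,12,-14)
river: ρ → (-14,16,15)
river: ρ → (15,14,-15)
river: ρ → (-15,16,14)
river: ρ → (14,12,-17)
river: ρ → (-17,22,9)
river: ρ → (9,32,-2)
river: ρ → (-2,32,9)
river: ρ → (9,22,-17)
river: ρ → (-17,12,14)
river: ρ → (14,16,-15)
closes: descent 1, river 18
min |a| on river = 2

2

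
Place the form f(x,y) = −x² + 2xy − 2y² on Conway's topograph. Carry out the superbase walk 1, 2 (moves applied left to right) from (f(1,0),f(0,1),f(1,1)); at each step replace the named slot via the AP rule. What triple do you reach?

start (-1,-2,-1) = (f(1,0),f(0,1),f(1,1))
replace slot 1: 2·((-2)+(-1)) − (-1) = -5 → (-5,-2,-1)
replace slot 2: 2·((-5)+(-1)) − (-2) = -10 → (-5,-10,-1)

-5,-10,-1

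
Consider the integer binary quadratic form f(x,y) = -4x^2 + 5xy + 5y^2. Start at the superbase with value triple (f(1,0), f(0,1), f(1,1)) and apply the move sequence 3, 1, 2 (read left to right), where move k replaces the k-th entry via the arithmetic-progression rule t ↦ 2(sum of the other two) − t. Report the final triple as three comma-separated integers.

start (-4,5,6) = (f(1,0),f(0,1),f(1,1))
replace slot 3: 2·((-4)+5) − 6 = -4 → (-4,5,-4)
replace slot 1: 2·(5+(-4)) − (-4) = 6 → (6,5,-4)
replace slot 2: 2·(6+(-4)) − 5 = -1 → (6,-1,-4)

6,-1,-4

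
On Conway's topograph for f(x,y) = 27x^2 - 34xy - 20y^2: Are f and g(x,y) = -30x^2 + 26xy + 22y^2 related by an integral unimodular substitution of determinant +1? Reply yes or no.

D₁ = 3316, D₂ = 3316
river cycle of f (length 34): (-20, 34, 27), (27, 20, -27), (-27, 34, 20), (20, 46, -15), (-15, 44, 23), (23, 48, -11), (-11, 40, 39), (39, 38, -12), (-12, 34, 45), (45, 56, -1), … (24 more)
river cycle of g (length 38): (22, 18, -34), (-34, 50, 6), (6, 46, -50), (-50, 54, 2), (2, 54, -50), (-50, 46, 6), (6, 50, -34), (-34, 18, 22), (22, 26, -30), (-30, 34, 18), … (28 more)
cycles differ ⇒ inequivalent

no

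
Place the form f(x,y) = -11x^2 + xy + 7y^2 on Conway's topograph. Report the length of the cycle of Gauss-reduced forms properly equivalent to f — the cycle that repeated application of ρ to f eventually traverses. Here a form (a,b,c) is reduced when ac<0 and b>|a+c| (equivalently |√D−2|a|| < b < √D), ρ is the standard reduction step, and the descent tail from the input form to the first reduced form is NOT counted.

D = 309, ⌊√D⌋ = 17
descent: ρ → (7,13,-5)  [lands on river]
river: ρ → (-5,17,1)
river: ρ → (1,17,-5)
river: ρ → (-5,13,7)
river: ρ → (7,15,-3)
river: ρ → (-3,15,7)
ρ-cycle length = 6 (tail of 1 descent step not counted)

6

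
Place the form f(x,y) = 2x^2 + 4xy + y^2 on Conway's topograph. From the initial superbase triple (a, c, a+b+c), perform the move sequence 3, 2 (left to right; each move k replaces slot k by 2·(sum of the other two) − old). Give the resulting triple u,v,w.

start (2,1,7) = (f(1,0),f(0,1),f(1,1))
replace slot 3: 2·(2+1) − 7 = -1 → (2,1,-1)
replace slot 2: 2·(2+(-1)) − 1 = 1 → (2,1,-1)

2,1,-1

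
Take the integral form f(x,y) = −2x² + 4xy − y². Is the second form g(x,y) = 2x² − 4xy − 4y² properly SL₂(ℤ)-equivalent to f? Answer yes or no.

D₁ = 8, D₂ = 48
discriminants differ ⇒ not SL₂(ℤ)-equivalent

no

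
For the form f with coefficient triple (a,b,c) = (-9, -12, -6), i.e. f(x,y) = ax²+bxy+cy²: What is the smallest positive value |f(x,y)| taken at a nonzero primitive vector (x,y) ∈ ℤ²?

translate: b→-6 (≡12 mod 18), so (9,12,6)→(9,-6,3)
flip: (9,-6,3)→(3,6,9)
translate: b→0 (≡6 mod 6), so (3,6,9)→(3,0,6)
reduced (well bottom): (3,0,6) with a≤c, −a<b≤a
well minimum |f| = |-3| = 3 (negative-definite)

3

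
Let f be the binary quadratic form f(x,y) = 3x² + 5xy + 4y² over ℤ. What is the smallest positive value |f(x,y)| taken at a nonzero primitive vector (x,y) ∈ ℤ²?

translate: b→-1 (≡5 mod 6), so (3,5,4)→(3,-1,2)
flip: (3,-1,2)→(2,1,3)
reduced (well bottom): (2,1,3) with a≤c, −a<b≤a
well minimum = a = 2

2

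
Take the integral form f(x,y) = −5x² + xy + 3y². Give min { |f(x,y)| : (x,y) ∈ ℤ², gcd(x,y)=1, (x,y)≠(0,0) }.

descent: ρ → (3,5,-3)  [lands on river]
river: ρ → (-3,7,1)
river: ρ → (1,7,-3)
river: ρ → (-3,5,3)
river: ρ → (3,7,-1)
river: ρ → (-1,7,3)
closes: descent 1, river 6
min |a| on river = 1

1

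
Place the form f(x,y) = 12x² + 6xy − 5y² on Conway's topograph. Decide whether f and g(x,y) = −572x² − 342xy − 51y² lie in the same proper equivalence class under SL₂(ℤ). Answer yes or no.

D₁ = 276, D₂ = 276
river cycle of f (length 8): (-5, 14, 4), (4, 10, -11), (-11, 12, 3), (3, 12, -11), (-11, 10, 4), (4, 14, -5), (-5, 16, 1), (1, 16, -5)
river cycle of g (length 8): (-5, 14, 4), (4, 10, -11), (-11, 12, 3), (3, 12, -11), (-11, 10, 4), (4, 14, -5), (-5, 16, 1), (1, 16, -5)
cycles coincide ⇒ equivalent

yes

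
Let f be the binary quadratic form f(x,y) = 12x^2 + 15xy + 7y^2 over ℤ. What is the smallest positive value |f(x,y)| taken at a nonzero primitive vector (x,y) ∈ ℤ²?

translate: b→-9 (≡15 mod 24), so (12,15,7)→(12,-9,4)
flip: (12,-9,4)→(4,9,12)
translate: b→1 (≡9 mod 8), so (4,9,12)→(4,1,7)
reduced (well bottom): (4,1,7) with a≤c, −a<b≤a
well minimum = a = 4

4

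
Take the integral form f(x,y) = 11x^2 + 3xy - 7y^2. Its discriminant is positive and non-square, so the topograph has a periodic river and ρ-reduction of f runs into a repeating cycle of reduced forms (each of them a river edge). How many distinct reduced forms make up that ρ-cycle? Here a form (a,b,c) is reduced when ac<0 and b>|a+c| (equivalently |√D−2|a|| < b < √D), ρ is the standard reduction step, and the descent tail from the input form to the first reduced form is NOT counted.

D = 317, ⌊√D⌋ = 17
descent: ρ → (-7,11,7)  [lands on river]
river: ρ → (7,17,-1)
river: ρ → (-1,17,7)
river: ρ → (7,11,-7)
river: ρ → (-7,17,1)
river: ρ → (1,17,-7)
ρ-cycle length = 6 (tail of 1 descent step not counted)

6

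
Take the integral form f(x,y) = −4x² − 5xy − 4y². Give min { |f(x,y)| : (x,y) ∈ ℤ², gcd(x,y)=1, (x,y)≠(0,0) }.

translate: b→-3 (≡5 mod 8), so (4,5,4)→(4,-3,3)
flip: (4,-3,3)→(3,3,4)
reduced (well bottom): (3,3,4) with a≤c, −a<b≤a
well minimum |f| = |-3| = 3 (negative-definite)

3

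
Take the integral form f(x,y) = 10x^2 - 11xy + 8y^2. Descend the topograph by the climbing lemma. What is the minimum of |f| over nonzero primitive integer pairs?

translate: b→9 (≡-11 mod 20), so (10,-11,8)→(10,9,7)
flip: (10,9,7)→(7,-9,10)
translate: b→5 (≡-9 mod 14), so (7,-9,10)→(7,5,8)
reduced (well bottom): (7,5,8) with a≤c, −a<b≤a
well minimum = a = 7

7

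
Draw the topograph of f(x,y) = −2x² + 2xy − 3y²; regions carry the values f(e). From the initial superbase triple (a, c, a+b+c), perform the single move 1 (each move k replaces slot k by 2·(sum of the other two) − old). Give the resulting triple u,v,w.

start (-2,-3,-3) = (f(1,0),f(0,1),f(1,1))
replace slot 1: 2·((-3)+(-3)) − (-2) = -10 → (-10,-3,-3)

-10,-3,-3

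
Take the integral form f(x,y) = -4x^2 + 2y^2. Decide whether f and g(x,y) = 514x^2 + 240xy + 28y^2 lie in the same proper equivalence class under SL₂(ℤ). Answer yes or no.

D₁ = 32, D₂ = 32
river cycle of f (length 2): (2, 4, -2), (-2, 4, 2)
river cycle of g (length 2): (2, 4, -2), (-2, 4, 2)
cycles coincide ⇒ equivalent

yes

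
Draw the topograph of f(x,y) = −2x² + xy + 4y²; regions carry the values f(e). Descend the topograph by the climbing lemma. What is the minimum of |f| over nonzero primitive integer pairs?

descent: ρ → (4,-1,-2)
descent: ρ → (-2,5,1)  [lands on river]
river: ρ → (1,5,-2)
river: ρ → (-2,3,3)
river: ρ → (3,3,-2)
closes: descent 2, river 4
min |a| on river = 1

1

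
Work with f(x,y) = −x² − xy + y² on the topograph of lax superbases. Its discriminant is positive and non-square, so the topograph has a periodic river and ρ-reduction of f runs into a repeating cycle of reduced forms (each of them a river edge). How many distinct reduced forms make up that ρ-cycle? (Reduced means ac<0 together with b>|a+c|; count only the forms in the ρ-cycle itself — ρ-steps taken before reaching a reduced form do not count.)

D = 5, ⌊√D⌋ = 2
descent: ρ → (1,1,-1)  [lands on river]
river: ρ → (-1,1,1)
ρ-cycle length = 2 (tail of 1 descent step not counted)

2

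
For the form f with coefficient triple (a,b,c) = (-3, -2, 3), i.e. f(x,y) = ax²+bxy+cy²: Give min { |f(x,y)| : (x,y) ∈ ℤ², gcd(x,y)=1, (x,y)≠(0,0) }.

descent: ρ → (3,2,-3)  [lands on river]
river: ρ → (-3,4,2)
river: ρ → (2,4,-3)
river: ρ → (-3,2,3)
river: ρ → (3,4,-2)
river: ρ → (-2,4,3)
closes: descent 1, river 6
min |a| on river = 2

2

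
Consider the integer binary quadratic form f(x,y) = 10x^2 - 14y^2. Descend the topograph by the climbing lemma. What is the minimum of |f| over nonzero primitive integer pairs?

descent: ρ → (-14,0,10)
descent: ρ → (10,20,-4)  [lands on river]
river: ρ → (-4,20,10)
closes: descent 2, river 2
min |a| on river = 4

4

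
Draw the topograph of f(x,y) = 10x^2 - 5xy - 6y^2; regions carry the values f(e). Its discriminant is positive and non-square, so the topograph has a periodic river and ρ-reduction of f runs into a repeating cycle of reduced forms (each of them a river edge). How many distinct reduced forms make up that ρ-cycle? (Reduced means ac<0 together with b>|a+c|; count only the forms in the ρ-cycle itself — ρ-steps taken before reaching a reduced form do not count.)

D = 265, ⌊√D⌋ = 16
descent: ρ → (-6,5,10)  [lands on river]
river: ρ → (10,15,-1)
river: ρ → (-1,15,10)
river: ρ → (10,5,-6)
river: ρ → (-6,7,9)
river: ρ → (9,11,-4)
river: ρ → (-4,13,6)
river: ρ → (6,11,-6)
river: ρ → (-6,13,4)
river: ρ → (4,11,-9)
river: ρ → (-9,7,6)
river: ρ → (6,5,-10)
river: ρ → (-10,15,1)
river: ρ → (1,15,-10)
river: ρ → (-10,5,6)
river: ρ → (6,7,-9)
river: ρ → (-9,11,4)
river: ρ → (4,13,-6)
river: ρ → (-6,11,6)
river: ρ → (6,13,-4)
river: ρ → (-4,11,9)
river: ρ → (9,7,-6)
ρ-cycle length = 22 (tail of 1 descent step not counted)

22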